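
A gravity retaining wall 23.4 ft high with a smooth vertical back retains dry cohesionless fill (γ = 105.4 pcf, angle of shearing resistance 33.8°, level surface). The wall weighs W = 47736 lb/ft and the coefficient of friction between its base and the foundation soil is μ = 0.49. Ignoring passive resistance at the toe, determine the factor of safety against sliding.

K_a = tan²(45° − 33.8°/2) = 0.2851.
P_a = ½K_aγH² = 0.5×0.2851×105.4×23.4² = 8227 lb/ft, acting at H/3 = 7.800 ft above the base.
FS_sliding = μW / P_a = 0.49×47736 / 8227 = 2.843.

2.84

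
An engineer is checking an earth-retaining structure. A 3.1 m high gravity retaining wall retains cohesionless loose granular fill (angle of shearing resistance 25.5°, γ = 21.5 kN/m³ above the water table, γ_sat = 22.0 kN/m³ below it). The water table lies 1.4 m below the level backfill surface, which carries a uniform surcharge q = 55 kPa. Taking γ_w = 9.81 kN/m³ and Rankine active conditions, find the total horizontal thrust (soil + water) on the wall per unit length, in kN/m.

118 kN/m

K_a = tan²(45° − φ/2) = 0.3981.
γ' = 22.0 − 9.81 = 12.19 kN/m³. h₂ = H − d_w = 1.7 m.
σ'_h: at surface K_a·q = 21.90; at WT K_a(q+γd_w) = 33.88; at base K_a(q+γd_w+γ'h₂) = 42.13 kPa.
P₁ = ½(21.90+33.88)×1.4 = 39.04; P₂ = ½(33.88+42.13)×1.7 = 64.61; P_w = ½γ_w h₂² = 14.18.
Total = 39.04+64.61+14.18 = 117.8 kN/m.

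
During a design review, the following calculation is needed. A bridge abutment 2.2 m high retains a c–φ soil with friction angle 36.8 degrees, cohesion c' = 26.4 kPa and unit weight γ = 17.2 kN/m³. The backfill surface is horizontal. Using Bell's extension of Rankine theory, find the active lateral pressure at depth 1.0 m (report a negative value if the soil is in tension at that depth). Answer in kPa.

K_a = (1 − sin φ)/(1 + sin φ) = 0.2508.
σ_a = K_a γ z − 2c√K_a = 0.2508×17.2×1.0 − 2×26.4×0.5008 = -22.13 kPa.

-22.1 kPa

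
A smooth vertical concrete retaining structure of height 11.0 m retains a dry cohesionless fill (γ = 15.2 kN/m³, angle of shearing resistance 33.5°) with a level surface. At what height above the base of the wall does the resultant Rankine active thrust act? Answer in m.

K_a = 0.2887.
The pressure distribution is triangular, so the resultant acts at H/3 above the base = 11.0/3 = 3.667 m.

3.67 m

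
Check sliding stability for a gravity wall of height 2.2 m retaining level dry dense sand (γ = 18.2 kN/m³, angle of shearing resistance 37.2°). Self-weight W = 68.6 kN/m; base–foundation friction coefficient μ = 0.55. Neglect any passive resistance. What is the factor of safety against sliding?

K_a = tan²(45° − 37.2°/2) = 0.2464.
P_a = ½K_aγH² = 0.5×0.2464×18.2×2.2² = 10.85 kN/m, acting at H/3 = 0.7333 m above the base.
FS_sliding = μW / P_a = 0.55×68.6 / 10.85 = 3.476.

3.48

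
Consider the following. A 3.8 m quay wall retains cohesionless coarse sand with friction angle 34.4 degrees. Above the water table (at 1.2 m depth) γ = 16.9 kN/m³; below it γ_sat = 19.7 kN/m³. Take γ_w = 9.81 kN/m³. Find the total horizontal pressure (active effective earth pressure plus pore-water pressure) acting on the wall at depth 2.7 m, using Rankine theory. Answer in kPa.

K_a = (1 − sin φ)/(1 + sin φ) = 0.2780.
γ' = 19.7 − 9.81 = 9.890 kN/m³.
Effective vertical stress at 2.7 m: σ'_v = 16.9×1.2 + 9.890×1.50 = 35.11 kPa.
σ'_h = K_a σ'_v = 0.2780 × 35.11 = 9.761 kPa; u = γ_w × 1.50 = 14.72 kPa.
Total σ_h = 9.761 + 14.72 = 24.48 kPa.

24.5 kPa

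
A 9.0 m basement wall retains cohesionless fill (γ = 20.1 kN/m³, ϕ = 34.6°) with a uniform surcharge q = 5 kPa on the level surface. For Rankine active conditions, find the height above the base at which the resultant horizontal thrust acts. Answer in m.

K_a = 0.2756.
Triangular part P₁ = ½K_aγH² = 224.4 at H/3 = 3.000 m; rectangular part P₂ = K_a q H = 12.40 at H/2 = 4.500 m.
ȳ = (P₁·3.000 + P₂·4.500)/(P₁+P₂) = 3.079 m.

3.08 m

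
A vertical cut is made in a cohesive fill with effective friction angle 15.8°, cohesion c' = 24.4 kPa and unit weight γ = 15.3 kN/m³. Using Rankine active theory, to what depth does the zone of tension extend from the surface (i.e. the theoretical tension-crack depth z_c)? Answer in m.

4.22 m

K_a = tan²(45° − 15.8°/2) = 0.5720; √K_a = 0.7563.
The active pressure is zero where K_a γ z = 2c√K_a, so z_c = 2c/(γ√K_a) = 2×24.4/(15.3×0.7563) = 4.217 m.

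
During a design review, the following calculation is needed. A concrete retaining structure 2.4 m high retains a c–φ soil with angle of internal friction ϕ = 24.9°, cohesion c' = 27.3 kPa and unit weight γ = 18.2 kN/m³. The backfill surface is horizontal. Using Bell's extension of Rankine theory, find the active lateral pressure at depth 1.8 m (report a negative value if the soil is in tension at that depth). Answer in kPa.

K_a = (1 − sin φ)/(1 + sin φ) = 0.4074.
σ_a = K_a γ z − 2c√K_a = 0.4074×18.2×1.8 − 2×27.3×0.6383 = -21.50 kPa.

-21.5 kPa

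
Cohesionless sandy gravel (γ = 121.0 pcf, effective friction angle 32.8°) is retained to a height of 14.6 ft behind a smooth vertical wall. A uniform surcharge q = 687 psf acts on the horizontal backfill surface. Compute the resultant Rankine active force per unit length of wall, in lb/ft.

K_a = tan²(45° − φ/2) = 0.2973.
Soil triangle: ½ K_a γ H² = 0.5×0.2973×121.0×14.6² = 3834 lb/ft.
Surcharge rectangle: K_a q H = 0.2973×687×14.6 = 2982 lb/ft.
Total = 3834 + 2982 = 6815 lb/ft.

6820 lb/ft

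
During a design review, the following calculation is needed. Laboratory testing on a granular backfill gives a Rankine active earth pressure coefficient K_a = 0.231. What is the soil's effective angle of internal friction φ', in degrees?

38.7°

K_a = tan²(45° − φ/2) ⇒ 45° − φ/2 = arctan(√0.231) = 25.67°.
φ = 2(45° − 25.67°) = 38.66°.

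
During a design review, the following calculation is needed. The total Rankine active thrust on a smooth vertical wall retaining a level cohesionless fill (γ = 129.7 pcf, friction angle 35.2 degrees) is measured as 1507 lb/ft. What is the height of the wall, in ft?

K_a = 0.2687. P_a = ½ K_a γ H² ⇒ H = √(2P_a/(K_a γ)).
H = √(2×1507/(0.2687×129.7)) = 9.300 ft.

9.30 ft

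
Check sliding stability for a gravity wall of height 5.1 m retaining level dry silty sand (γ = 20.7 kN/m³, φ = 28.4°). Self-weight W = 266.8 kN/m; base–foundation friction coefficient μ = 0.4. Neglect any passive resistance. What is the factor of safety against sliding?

K_a = tan²(45° − 28.4°/2) = 0.3554.
P_a = ½K_aγH² = 0.5×0.3554×20.7×5.1² = 95.66 kN/m, acting at H/3 = 1.700 m above the base.
FS_sliding = μW / P_a = 0.4×266.8 / 95.66 = 1.116.

1.12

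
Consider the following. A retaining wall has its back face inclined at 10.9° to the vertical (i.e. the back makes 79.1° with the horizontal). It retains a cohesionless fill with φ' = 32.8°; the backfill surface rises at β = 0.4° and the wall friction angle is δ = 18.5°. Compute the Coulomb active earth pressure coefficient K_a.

0.355

K_a = sin²(α+φ) / [sin²α · sin(α−δ) · (1 + √{sin(φ+δ)sin(φ−β) / (sin(α−δ)sin(α+β))})²].
With α = 79.1°, φ = 32.8°, δ = 18.5°, β = 0.4°: K_a = 0.3551.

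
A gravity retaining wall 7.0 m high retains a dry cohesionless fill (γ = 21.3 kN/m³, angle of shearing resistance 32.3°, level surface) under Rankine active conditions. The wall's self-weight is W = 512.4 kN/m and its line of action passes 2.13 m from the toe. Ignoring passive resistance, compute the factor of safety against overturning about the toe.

2.95

K_a = tan²(45° − 32.3°/2) = 0.3035.
P_a = ½K_aγH² = 0.5×0.3035×21.3×7.0² = 158.4 kN/m, acting at H/3 = 2.333 m above the base.
Overturning moment M_o = P_a × H/3 = 158.4 × 2.333 = 369.5.
Resisting moment M_r = W × 2.13 = 512.4 × 2.13 = 1091.
FS_overturning = M_r/M_o = 1091/369.5 = 2.953.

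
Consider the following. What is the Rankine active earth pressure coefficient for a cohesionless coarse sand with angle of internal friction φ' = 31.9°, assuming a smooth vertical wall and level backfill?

K_a = (1 − sin φ)/(1 + sin φ) = (1 − sin 31.9°)/(1 + sin 31.9°) = 0.3085.

0.309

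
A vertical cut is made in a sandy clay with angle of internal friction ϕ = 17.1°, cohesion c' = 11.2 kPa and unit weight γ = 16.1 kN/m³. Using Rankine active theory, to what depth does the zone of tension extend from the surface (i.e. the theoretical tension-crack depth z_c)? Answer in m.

K_a = tan²(45° − 17.1°/2) = 0.5455; √K_a = 0.7386.
The active pressure is zero where K_a γ z = 2c√K_a, so z_c = 2c/(γ√K_a) = 2×11.2/(16.1×0.7386) = 1.884 m.

1.88 m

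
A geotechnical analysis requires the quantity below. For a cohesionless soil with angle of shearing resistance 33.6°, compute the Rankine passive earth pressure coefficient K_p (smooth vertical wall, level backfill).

3.48

K_p = (1 + sin φ)/(1 − sin φ) = tan²(45° + 33.6°/2) = 3.478.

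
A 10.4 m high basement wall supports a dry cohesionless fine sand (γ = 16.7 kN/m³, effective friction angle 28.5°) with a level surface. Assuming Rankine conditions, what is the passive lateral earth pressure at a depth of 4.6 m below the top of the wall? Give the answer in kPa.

K_p = (1 + sin φ)/(1 − sin φ) = 2.825.
σ_h = K_p γ z = 2.825 × 16.7 × 4.6 = 217.0 kPa.

217 kPa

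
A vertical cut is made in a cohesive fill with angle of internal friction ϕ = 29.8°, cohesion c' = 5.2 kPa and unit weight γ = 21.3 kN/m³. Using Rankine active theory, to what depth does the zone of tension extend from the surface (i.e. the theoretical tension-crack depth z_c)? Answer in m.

0.842 m

K_a = tan²(45° − 29.8°/2) = 0.3360; √K_a = 0.5797.
The active pressure is zero where K_a γ z = 2c√K_a, so z_c = 2c/(γ√K_a) = 2×5.2/(21.3×0.5797) = 0.8423 m.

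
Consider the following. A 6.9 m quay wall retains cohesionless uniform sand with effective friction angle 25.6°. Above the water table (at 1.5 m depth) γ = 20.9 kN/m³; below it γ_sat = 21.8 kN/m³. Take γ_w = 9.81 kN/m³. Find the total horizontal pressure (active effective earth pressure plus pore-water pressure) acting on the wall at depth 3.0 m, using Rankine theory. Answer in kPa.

K_a = (1 − sin φ)/(1 + sin φ) = 0.3966.
γ' = 21.8 − 9.81 = 11.99 kN/m³.
Effective vertical stress at 3.0 m: σ'_v = 20.9×1.5 + 11.99×1.50 = 49.33 kPa.
σ'_h = K_a σ'_v = 0.3966 × 49.33 = 19.56 kPa; u = γ_w × 1.50 = 14.71 kPa.
Total σ_h = 19.56 + 14.71 = 34.28 kPa.

34.3 kPa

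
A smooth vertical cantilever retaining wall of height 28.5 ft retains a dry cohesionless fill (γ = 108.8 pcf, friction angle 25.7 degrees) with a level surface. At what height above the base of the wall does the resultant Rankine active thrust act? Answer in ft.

K_a = 0.3950.
The pressure distribution is triangular, so the resultant acts at H/3 above the base = 28.5/3 = 9.500 ft.

9.50 ft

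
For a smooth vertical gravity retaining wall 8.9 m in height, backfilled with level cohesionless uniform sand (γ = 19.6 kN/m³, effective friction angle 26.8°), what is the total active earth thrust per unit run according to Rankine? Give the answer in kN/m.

K_a = tan²(45° − φ/2) = 0.3785.
P_a = ½ K_a γ H² = 0.5 × 0.3785 × 19.6 × 8.9² = 293.8 kN/m.

294 kN/m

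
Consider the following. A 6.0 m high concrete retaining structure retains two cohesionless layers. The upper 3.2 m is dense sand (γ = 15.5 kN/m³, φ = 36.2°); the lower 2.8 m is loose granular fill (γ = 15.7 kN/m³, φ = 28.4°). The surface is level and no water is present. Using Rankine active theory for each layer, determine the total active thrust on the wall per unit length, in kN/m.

K_a1 = tan²(45°−36.2°/2) = 0.2574; K_a2 = tan²(45°−28.4°/2) = 0.3554.
Layer 1: σ at base = K_a1 γ₁ h₁ = 12.77 kPa; P₁ = ½×12.77×3.2 = 20.43.
Layer 2: σ_v at top = γ₁h₁ = 49.60; σ_h top = K_a2×49.60 = 17.63; σ_h base = K_a2×(49.60+15.7×2.8) = 33.25.
P₂ = ½(17.63+33.25)×2.8 = 71.22. Total P_a = 20.43+71.22 = 91.65 kN/m.

91.6 kN/m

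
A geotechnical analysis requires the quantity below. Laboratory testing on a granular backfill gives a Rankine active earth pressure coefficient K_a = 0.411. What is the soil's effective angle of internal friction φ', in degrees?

24.7°

K_a = tan²(45° − φ/2) ⇒ 45° − φ/2 = arctan(√0.411) = 32.66°.
φ = 2(45° − 32.66°) = 24.67°.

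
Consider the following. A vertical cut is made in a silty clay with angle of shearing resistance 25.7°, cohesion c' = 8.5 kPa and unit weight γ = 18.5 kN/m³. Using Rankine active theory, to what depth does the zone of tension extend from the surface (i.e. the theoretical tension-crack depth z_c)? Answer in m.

K_a = tan²(45° − 25.7°/2) = 0.3950; √K_a = 0.6285.
The active pressure is zero where K_a γ z = 2c√K_a, so z_c = 2c/(γ√K_a) = 2×8.5/(18.5×0.6285) = 1.462 m.

1.46 m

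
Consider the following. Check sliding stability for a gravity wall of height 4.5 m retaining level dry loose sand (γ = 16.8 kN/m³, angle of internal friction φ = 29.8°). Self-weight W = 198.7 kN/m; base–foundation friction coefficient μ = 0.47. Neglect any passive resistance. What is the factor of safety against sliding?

1.63

K_a = tan²(45° − 29.8°/2) = 0.3360.
P_a = ½K_aγH² = 0.5×0.3360×16.8×4.5² = 57.16 kN/m, acting at H/3 = 1.500 m above the base.
FS_sliding = μW / P_a = 0.47×198.7 / 57.16 = 1.634.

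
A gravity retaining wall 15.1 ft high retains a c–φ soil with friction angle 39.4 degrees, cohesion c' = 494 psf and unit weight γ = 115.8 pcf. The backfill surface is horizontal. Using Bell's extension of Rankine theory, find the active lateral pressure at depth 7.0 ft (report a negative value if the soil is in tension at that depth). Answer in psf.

K_a = (1 − sin φ)/(1 + sin φ) = 0.2234.
σ_a = K_a γ z − 2c√K_a = 0.2234×115.8×7.0 − 2×494×0.4727 = -285.9 psf.

-286 psf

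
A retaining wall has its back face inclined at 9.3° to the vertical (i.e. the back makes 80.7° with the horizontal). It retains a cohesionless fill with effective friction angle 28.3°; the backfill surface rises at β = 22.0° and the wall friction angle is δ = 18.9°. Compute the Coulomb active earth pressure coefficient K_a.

0.611

K_a = sin²(α+φ) / [sin²α · sin(α−δ) · (1 + √{sin(φ+δ)sin(φ−β) / (sin(α−δ)sin(α+β))})²].
With α = 80.7°, φ = 28.3°, δ = 18.9°, β = 22.0°: K_a = 0.6107.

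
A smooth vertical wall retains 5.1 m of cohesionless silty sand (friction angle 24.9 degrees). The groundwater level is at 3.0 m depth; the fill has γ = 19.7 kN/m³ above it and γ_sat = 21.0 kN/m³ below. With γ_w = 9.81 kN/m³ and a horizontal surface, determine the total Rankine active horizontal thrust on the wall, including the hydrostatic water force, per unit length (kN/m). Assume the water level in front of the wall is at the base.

118 kN/m

K_a = tan²(45° − φ/2) = 0.4074.
γ' = 21.0 − 9.81 = 11.19 kN/m³. Depth below WT = 2.1 m.
σ'_h at WT = K_a γ d_w = 24.08 kPa; at base = 24.08 + K_a γ' × 2.1 = 33.65 kPa.
P₁ (0–3.0 m) = ½×24.08×3.0 = 36.12. P₂ (3.0–5.1 m) = ½(24.08+33.65)×2.1 = 60.62.
P_w = ½ γ_w h₂² = 0.5×9.81×2.1² = 21.63. Total = 36.12+60.62+21.63 = 118.4 kN/m.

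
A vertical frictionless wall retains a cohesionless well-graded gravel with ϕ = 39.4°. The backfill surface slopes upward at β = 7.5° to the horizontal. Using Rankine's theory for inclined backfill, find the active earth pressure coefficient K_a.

K_a = cos β · (cos β − √(cos²β − cos²φ)) / (cos β + √(cos²β − cos²φ)).
cos β = 0.9914, cos φ = 0.7727, √(cos²β − cos²φ) = 0.6212.
K_a = 0.9914 × (0.9914 − 0.6212)/(0.9914 + 0.6212) = 0.2277.

0.228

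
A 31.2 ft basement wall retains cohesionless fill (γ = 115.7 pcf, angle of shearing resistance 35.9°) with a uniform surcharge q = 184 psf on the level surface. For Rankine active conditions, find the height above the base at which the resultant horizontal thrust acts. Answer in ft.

K_a = 0.2607.
Triangular part P₁ = ½K_aγH² = 14680 at H/3 = 10.40 ft; rectangular part P₂ = K_a q H = 1497 at H/2 = 15.60 ft.
ȳ = (P₁·10.40 + P₂·15.60)/(P₁+P₂) = 10.88 ft.

10.9 ft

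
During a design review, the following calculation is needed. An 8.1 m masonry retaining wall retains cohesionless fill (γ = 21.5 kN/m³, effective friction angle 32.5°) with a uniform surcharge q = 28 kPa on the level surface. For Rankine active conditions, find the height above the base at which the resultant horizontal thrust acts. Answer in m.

K_a = 0.3010.
Triangular part P₁ = ½K_aγH² = 212.3 at H/3 = 2.700 m; rectangular part P₂ = K_a q H = 68.26 at H/2 = 4.050 m.
ȳ = (P₁·2.700 + P₂·4.050)/(P₁+P₂) = 3.028 m.

3.03 m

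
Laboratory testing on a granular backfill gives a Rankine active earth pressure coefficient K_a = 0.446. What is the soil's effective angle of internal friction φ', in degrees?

K_a = tan²(45° − φ/2) ⇒ 45° − φ/2 = arctan(√0.446) = 33.74°.
φ = 2(45° − 33.74°) = 22.53°.

22.5°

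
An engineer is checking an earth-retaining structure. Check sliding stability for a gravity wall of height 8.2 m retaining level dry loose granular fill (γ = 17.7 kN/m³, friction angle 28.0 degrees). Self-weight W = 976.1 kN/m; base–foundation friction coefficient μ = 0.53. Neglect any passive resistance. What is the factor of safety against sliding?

2.41

K_a = tan²(45° − 28.0°/2) = 0.3610.
P_a = ½K_aγH² = 0.5×0.3610×17.7×8.2² = 214.8 kN/m, acting at H/3 = 2.733 m above the base.
FS_sliding = μW / P_a = 0.53×976.1 / 214.8 = 2.408.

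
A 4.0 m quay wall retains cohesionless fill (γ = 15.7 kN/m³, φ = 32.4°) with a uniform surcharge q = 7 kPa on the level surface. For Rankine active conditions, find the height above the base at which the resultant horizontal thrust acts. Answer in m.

1.45 m

K_a = 0.3022.
Triangular part P₁ = ½K_aγH² = 37.96 at H/3 = 1.333 m; rectangular part P₂ = K_a q H = 8.462 at H/2 = 2.000 m.
ȳ = (P₁·1.333 + P₂·2.000)/(P₁+P₂) = 1.455 m.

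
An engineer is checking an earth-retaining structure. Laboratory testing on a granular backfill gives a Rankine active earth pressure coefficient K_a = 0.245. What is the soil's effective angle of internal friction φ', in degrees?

37.3°

K_a = tan²(45° − φ/2) ⇒ 45° − φ/2 = arctan(√0.245) = 26.33°.
φ = 2(45° − 26.33°) = 37.33°.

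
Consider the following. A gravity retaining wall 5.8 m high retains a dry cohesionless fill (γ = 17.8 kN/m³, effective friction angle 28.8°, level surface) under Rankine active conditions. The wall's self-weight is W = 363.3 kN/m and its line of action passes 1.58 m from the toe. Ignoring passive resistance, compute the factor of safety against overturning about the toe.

K_a = tan²(45° − 28.8°/2) = 0.3498.
P_a = ½K_aγH² = 0.5×0.3498×17.8×5.8² = 104.7 kN/m, acting at H/3 = 1.933 m above the base.
Overturning moment M_o = P_a × H/3 = 104.7 × 1.933 = 202.4.
Resisting moment M_r = W × 1.58 = 363.3 × 1.58 = 574.0.
FS_overturning = M_r/M_o = 574.0/202.4 = 2.835.

2.84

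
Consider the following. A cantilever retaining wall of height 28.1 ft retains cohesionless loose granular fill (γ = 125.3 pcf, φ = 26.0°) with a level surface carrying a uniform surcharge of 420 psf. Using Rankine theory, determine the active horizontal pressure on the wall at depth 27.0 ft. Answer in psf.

1480 psf

K_a = (1 − sin φ)/(1 + sin φ) = 0.3905.
σ_v = γz + q = 125.3 × 27.0 + 420 = 3803 psf.
σ_h = K_a σ_v = 0.3905 × 3803 = 1485 psf.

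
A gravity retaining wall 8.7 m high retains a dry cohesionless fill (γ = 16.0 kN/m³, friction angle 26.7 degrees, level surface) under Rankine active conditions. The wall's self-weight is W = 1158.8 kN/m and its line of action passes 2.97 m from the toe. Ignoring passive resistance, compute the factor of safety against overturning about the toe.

5.16

K_a = tan²(45° − 26.7°/2) = 0.3800.
P_a = ½K_aγH² = 0.5×0.3800×16.0×8.7² = 230.1 kN/m, acting at H/3 = 2.900 m above the base.
Overturning moment M_o = P_a × H/3 = 230.1 × 2.900 = 667.2.
Resisting moment M_r = W × 2.97 = 1158.8 × 2.97 = 3442.
FS_overturning = M_r/M_o = 3442/667.2 = 5.158.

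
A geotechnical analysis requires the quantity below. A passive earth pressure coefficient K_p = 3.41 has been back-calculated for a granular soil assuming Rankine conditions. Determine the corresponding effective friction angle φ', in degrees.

K_p = (1+sin φ)/(1−sin φ) ⇒ sin φ = (K_p − 1)/(K_p + 1) = 0.5465.
φ = arcsin(0.5465) = 33.13°.

33.1°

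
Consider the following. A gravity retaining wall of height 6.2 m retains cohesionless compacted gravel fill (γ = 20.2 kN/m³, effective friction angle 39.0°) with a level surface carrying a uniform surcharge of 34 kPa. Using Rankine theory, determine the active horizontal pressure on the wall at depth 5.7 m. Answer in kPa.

K_a = (1 − sin φ)/(1 + sin φ) = 0.2275.
σ_v = γz + q = 20.2 × 5.7 + 34 = 149.1 kPa.
σ_h = K_a σ_v = 0.2275 × 149.1 = 33.93 kPa.

33.9 kPa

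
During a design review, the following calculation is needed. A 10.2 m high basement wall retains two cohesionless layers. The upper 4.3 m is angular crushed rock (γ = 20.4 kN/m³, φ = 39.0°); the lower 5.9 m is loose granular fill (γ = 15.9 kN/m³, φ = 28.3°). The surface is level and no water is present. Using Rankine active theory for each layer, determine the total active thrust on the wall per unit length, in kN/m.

K_a1 = tan²(45°−39.0°/2) = 0.2275; K_a2 = tan²(45°−28.3°/2) = 0.3568.
Layer 1: σ at base = K_a1 γ₁ h₁ = 19.96 kPa; P₁ = ½×19.96×4.3 = 42.91.
Layer 2: σ_v at top = γ₁h₁ = 87.72; σ_h top = K_a2×87.72 = 31.30; σ_h base = K_a2×(87.72+15.9×5.9) = 64.76.
P₂ = ½(31.30+64.76)×5.9 = 283.4. Total P_a = 42.91+283.4 = 326.3 kN/m.

326 kN/m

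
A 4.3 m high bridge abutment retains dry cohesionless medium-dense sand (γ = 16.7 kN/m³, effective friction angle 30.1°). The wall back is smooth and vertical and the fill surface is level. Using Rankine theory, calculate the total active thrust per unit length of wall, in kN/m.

51.3 kN/m

K_a = tan²(45° − φ/2) = 0.3320.
P_a = ½ K_a γ H² = 0.5 × 0.3320 × 16.7 × 4.3² = 51.26 kN/m.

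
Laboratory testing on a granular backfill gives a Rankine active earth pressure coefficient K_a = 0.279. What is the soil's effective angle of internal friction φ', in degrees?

K_a = tan²(45° − φ/2) ⇒ 45° − φ/2 = arctan(√0.279) = 27.84°.
φ = 2(45° − 27.84°) = 34.31°.

34.3°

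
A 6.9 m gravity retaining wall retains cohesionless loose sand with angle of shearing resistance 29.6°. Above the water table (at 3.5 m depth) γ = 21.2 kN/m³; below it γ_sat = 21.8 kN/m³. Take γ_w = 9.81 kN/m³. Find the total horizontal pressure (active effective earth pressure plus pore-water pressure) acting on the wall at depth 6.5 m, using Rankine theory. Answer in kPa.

66.7 kPa

K_a = (1 − sin φ)/(1 + sin φ) = 0.3387.
γ' = 21.8 − 9.81 = 11.99 kN/m³.
Effective vertical stress at 6.5 m: σ'_v = 21.2×3.5 + 11.99×3.00 = 110.2 kPa.
σ'_h = K_a σ'_v = 0.3387 × 110.2 = 37.32 kPa; u = γ_w × 3.00 = 29.43 kPa.
Total σ_h = 37.32 + 29.43 = 66.75 kPa.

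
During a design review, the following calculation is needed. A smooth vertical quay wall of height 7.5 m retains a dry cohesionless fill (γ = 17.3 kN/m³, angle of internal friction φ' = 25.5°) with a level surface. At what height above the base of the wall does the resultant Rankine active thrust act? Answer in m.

K_a = 0.3981.
The pressure distribution is triangular, so the resultant acts at H/3 above the base = 7.5/3 = 2.500 m.

2.50 m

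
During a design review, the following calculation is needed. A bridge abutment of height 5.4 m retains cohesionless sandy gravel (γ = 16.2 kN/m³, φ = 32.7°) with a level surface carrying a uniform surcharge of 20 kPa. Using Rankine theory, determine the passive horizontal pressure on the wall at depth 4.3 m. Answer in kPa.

K_p = (1 + sin φ)/(1 − sin φ) = 3.350.
σ_v = γz + q = 16.2 × 4.3 + 20 = 89.66 kPa.
σ_h = K_p σ_v = 3.350 × 89.66 = 300.4 kPa.

300 kPa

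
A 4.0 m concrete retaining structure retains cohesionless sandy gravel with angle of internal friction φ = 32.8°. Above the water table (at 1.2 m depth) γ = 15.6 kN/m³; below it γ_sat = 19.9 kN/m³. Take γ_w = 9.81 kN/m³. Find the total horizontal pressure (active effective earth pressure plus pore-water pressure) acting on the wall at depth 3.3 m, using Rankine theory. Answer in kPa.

K_a = (1 − sin φ)/(1 + sin φ) = 0.2973.
γ' = 19.9 − 9.81 = 10.09 kN/m³.
Effective vertical stress at 3.3 m: σ'_v = 15.6×1.2 + 10.09×2.10 = 39.91 kPa.
σ'_h = K_a σ'_v = 0.2973 × 39.91 = 11.86 kPa; u = γ_w × 2.10 = 20.60 kPa.
Total σ_h = 11.86 + 20.60 = 32.46 kPa.

32.5 kPa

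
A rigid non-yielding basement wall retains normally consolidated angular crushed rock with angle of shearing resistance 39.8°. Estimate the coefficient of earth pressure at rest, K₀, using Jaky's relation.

0.360

K₀ = 1 − sin φ' = 1 − sin 39.8° = 0.3599.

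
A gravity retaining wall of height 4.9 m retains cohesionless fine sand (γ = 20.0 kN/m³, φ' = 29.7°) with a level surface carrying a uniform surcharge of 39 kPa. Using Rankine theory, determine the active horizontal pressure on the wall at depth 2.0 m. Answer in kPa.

K_a = (1 − sin φ)/(1 + sin φ) = 0.3374.
σ_v = γz + q = 20.0 × 2.0 + 39 = 79.00 kPa.
σ_h = K_a σ_v = 0.3374 × 79.00 = 26.65 kPa.

26.7 kPa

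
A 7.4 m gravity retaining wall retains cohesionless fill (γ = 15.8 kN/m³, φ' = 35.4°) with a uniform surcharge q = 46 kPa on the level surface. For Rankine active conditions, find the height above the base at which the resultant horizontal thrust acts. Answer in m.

3.01 m

K_a = 0.2664.
Triangular part P₁ = ½K_aγH² = 115.2 at H/3 = 2.467 m; rectangular part P₂ = K_a q H = 90.68 at H/2 = 3.700 m.
ȳ = (P₁·2.467 + P₂·3.700)/(P₁+P₂) = 3.010 m.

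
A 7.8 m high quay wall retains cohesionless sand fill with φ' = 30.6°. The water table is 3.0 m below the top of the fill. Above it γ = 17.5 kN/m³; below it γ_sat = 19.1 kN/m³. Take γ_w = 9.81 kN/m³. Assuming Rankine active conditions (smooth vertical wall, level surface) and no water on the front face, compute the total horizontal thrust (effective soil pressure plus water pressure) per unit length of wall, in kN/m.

255 kN/m

K_a = tan²(45° − φ/2) = 0.3253.
γ' = 19.1 − 9.81 = 9.290 kN/m³. Depth below WT = 4.8 m.
σ'_h at WT = K_a γ d_w = 17.08 kPa; at base = 17.08 + K_a γ' × 4.8 = 31.59 kPa.
P₁ (0–3.0 m) = ½×17.08×3.0 = 25.62. P₂ (3.0–7.8 m) = ½(17.08+31.59)×4.8 = 116.8.
P_w = ½ γ_w h₂² = 0.5×9.81×4.8² = 113.0. Total = 25.62+116.8+113.0 = 255.4 kN/m.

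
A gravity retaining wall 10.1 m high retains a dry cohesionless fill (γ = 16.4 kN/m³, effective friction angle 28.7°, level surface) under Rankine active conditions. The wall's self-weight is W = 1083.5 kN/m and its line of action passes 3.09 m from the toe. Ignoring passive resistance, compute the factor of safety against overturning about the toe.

K_a = tan²(45° − 28.7°/2) = 0.3511.
P_a = ½K_aγH² = 0.5×0.3511×16.4×10.1² = 293.7 kN/m, acting at H/3 = 3.367 m above the base.
Overturning moment M_o = P_a × H/3 = 293.7 × 3.367 = 988.9.
Resisting moment M_r = W × 3.09 = 1083.5 × 3.09 = 3348.
FS_overturning = M_r/M_o = 3348/988.9 = 3.386.

3.39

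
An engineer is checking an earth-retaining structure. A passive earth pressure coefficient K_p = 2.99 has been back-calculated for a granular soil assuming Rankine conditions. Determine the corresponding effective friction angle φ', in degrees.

29.9°

K_p = (1+sin φ)/(1−sin φ) ⇒ sin φ = (K_p − 1)/(K_p + 1) = 0.4987.
φ = arcsin(0.4987) = 29.92°.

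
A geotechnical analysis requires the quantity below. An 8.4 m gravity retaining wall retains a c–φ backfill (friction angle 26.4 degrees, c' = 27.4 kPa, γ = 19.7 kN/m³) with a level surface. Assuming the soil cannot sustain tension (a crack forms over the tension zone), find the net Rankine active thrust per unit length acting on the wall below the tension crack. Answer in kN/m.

K_a = 0.3844; √K_a = 0.6200.
Tension-crack depth z_c = 2c/(γ√K_a) = 2×27.4/(19.7×0.6200) = 4.486 m.
σ_a at base = K_a γ H − 2c√K_a = 0.3844×19.7×8.4 − 2×27.4×0.6200 = 29.64 kPa.
P_a = ½ × 29.64 × (H − z_c) = 0.5×29.64×3.914 = 58.00 kN/m.

58.0 kN/m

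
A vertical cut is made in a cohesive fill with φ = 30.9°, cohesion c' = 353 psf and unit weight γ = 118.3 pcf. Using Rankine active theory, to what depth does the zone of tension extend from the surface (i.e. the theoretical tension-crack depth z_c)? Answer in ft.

K_a = tan²(45° − 30.9°/2) = 0.3214; √K_a = 0.5669.
The active pressure is zero where K_a γ z = 2c√K_a, so z_c = 2c/(γ√K_a) = 2×353/(118.3×0.5669) = 10.53 ft.

10.5 ft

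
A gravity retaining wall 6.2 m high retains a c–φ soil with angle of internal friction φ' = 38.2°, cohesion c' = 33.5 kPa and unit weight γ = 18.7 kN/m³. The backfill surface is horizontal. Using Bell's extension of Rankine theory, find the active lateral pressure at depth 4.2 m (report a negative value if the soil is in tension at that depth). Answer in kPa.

K_a = (1 − sin φ)/(1 + sin φ) = 0.2358.
σ_a = K_a γ z − 2c√K_a = 0.2358×18.7×4.2 − 2×33.5×0.4856 = -14.02 kPa.

-14.0 kPa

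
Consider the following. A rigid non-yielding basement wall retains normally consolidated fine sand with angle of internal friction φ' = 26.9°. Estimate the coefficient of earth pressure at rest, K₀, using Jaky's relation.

0.548

K₀ = 1 − sin φ' = 1 − sin 26.9° = 0.5476.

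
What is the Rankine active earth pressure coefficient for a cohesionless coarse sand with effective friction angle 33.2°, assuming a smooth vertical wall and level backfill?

K_a = (1 − sin φ)/(1 + sin φ) = (1 − sin 33.2°)/(1 + sin 33.2°) = 0.2924.

0.292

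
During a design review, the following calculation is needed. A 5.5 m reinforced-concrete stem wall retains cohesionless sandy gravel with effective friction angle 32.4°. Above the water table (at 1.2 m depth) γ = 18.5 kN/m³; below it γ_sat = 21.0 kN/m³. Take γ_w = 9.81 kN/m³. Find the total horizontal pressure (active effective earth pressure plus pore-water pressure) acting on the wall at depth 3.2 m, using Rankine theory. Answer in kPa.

K_a = (1 − sin φ)/(1 + sin φ) = 0.3022.
γ' = 21.0 − 9.81 = 11.19 kN/m³.
Effective vertical stress at 3.2 m: σ'_v = 18.5×1.2 + 11.19×2.00 = 44.58 kPa.
σ'_h = K_a σ'_v = 0.3022 × 44.58 = 13.47 kPa; u = γ_w × 2.00 = 19.62 kPa.
Total σ_h = 13.47 + 19.62 = 33.09 kPa.

33.1 kPa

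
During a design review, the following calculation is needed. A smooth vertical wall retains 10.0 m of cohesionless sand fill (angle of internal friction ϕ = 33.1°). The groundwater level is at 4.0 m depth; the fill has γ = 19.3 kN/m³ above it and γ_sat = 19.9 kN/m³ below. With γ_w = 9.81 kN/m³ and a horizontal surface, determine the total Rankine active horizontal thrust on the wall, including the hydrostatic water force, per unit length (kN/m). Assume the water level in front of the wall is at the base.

411 kN/m

K_a = tan²(45° − φ/2) = 0.2936.
γ' = 19.9 − 9.81 = 10.09 kN/m³. Depth below WT = 6.0 m.
σ'_h at WT = K_a γ d_w = 22.66 kPa; at base = 22.66 + K_a γ' × 6.0 = 40.44 kPa.
P₁ (0–4.0 m) = ½×22.66×4.0 = 45.33. P₂ (4.0–10.0 m) = ½(22.66+40.44)×6.0 = 189.3.
P_w = ½ γ_w h₂² = 0.5×9.81×6.0² = 176.6. Total = 45.33+189.3+176.6 = 411.2 kN/m.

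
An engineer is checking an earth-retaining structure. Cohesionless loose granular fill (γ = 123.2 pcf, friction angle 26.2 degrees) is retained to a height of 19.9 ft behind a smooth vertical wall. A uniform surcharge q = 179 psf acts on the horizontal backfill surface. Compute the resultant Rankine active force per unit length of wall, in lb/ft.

K_a = tan²(45° − φ/2) = 0.3874.
Soil triangle: ½ K_a γ H² = 0.5×0.3874×123.2×19.9² = 9451 lb/ft.
Surcharge rectangle: K_a q H = 0.3874×179×19.9 = 1380 lb/ft.
Total = 9451 + 1380 = 10830 lb/ft.

10800 lb/ft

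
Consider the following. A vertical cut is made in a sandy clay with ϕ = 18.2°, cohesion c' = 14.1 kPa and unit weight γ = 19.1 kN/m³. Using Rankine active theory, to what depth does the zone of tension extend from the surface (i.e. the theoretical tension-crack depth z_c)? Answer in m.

K_a = tan²(45° − 18.2°/2) = 0.5240; √K_a = 0.7239.
The active pressure is zero where K_a γ z = 2c√K_a, so z_c = 2c/(γ√K_a) = 2×14.1/(19.1×0.7239) = 2.040 m.

2.04 m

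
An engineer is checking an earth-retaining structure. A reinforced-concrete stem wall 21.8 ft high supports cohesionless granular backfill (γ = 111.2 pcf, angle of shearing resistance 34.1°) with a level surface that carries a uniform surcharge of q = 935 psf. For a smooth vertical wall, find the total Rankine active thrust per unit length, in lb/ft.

K_a = tan²(45° − φ/2) = 0.2815.
Soil triangle: ½ K_a γ H² = 0.5×0.2815×111.2×21.8² = 7439 lb/ft.
Surcharge rectangle: K_a q H = 0.2815×935×21.8 = 5738 lb/ft.
Total = 7439 + 5738 = 13180 lb/ft.

13200 lb/ft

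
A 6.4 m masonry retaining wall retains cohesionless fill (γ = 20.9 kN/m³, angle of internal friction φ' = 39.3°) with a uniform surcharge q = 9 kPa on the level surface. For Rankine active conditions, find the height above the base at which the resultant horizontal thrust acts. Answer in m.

2.26 m

K_a = 0.2245.
Triangular part P₁ = ½K_aγH² = 96.07 at H/3 = 2.133 m; rectangular part P₂ = K_a q H = 12.93 at H/2 = 3.200 m.
ȳ = (P₁·2.133 + P₂·3.200)/(P₁+P₂) = 2.260 m.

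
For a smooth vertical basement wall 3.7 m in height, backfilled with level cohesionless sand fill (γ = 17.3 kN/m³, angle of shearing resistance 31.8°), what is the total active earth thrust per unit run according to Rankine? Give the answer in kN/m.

36.7 kN/m

K_a = tan²(45° − φ/2) = 0.3098.
P_a = ½ K_a γ H² = 0.5 × 0.3098 × 17.3 × 3.7² = 36.69 kN/m.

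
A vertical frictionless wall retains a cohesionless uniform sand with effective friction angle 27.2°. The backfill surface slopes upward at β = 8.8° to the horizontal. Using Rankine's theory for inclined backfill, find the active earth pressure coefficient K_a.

K_a = cos β · (cos β − √(cos²β − cos²φ)) / (cos β + √(cos²β − cos²φ)).
cos β = 0.9882, cos φ = 0.8894, √(cos²β − cos²φ) = 0.4307.
K_a = 0.9882 × (0.9882 − 0.4307)/(0.9882 + 0.4307) = 0.3883.

0.388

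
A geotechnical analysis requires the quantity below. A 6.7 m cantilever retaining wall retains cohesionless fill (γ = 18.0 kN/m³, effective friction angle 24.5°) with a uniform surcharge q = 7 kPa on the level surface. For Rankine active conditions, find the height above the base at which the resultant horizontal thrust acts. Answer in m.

K_a = 0.4137.
Triangular part P₁ = ½K_aγH² = 167.2 at H/3 = 2.233 m; rectangular part P₂ = K_a q H = 19.40 at H/2 = 3.350 m.
ȳ = (P₁·2.233 + P₂·3.350)/(P₁+P₂) = 2.349 m.

2.35 m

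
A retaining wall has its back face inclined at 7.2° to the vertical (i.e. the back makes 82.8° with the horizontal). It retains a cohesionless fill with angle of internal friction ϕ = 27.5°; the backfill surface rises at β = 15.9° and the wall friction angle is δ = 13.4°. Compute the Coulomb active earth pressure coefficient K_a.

K_a = sin²(α+φ) / [sin²α · sin(α−δ) · (1 + √{sin(φ+δ)sin(φ−β) / (sin(α−δ)sin(α+β))})²].
With α = 82.8°, φ = 27.5°, δ = 13.4°, β = 15.9°: K_a = 0.5034.

0.503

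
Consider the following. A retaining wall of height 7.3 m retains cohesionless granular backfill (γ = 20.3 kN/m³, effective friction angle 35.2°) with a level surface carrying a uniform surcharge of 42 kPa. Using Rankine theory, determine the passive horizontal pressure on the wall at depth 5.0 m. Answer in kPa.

534 kPa

K_p = (1 + sin φ)/(1 − sin φ) = 3.722.
σ_v = γz + q = 20.3 × 5.0 + 42 = 143.5 kPa.
σ_h = K_p σ_v = 3.722 × 143.5 = 534.1 kPa.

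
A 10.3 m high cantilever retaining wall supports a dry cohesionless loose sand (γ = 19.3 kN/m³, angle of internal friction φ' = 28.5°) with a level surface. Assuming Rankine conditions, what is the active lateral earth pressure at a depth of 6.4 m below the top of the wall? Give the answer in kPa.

43.7 kPa

K_a = (1 − sin φ)/(1 + sin φ) = 0.3540.
σ_h = K_a γ z = 0.3540 × 19.3 × 6.4 = 43.72 kPa.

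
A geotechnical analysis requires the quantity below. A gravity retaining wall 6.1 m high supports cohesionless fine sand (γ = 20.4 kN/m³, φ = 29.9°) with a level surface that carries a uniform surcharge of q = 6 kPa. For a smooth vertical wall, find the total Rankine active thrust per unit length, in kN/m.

139 kN/m

K_a = tan²(45° − φ/2) = 0.3347.
Soil triangle: ½ K_a γ H² = 0.5×0.3347×20.4×6.1² = 127.0 kN/m.
Surcharge rectangle: K_a q H = 0.3347×6×6.1 = 12.25 kN/m.
Total = 127.0 + 12.25 = 139.3 kN/m.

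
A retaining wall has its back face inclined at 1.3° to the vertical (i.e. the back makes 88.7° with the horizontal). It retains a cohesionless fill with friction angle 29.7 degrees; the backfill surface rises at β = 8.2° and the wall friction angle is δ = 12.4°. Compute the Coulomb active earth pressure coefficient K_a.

K_a = sin²(α+φ) / [sin²α · sin(α−δ) · (1 + √{sin(φ+δ)sin(φ−β) / (sin(α−δ)sin(α+β))})²].
With α = 88.7°, φ = 29.7°, δ = 12.4°, β = 8.2°: K_a = 0.3519.

0.352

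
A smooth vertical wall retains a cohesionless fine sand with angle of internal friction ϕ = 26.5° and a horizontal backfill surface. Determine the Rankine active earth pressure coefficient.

K_a = (1 − sin φ)/(1 + sin φ) = (1 − sin 26.5°)/(1 + sin 26.5°) = 0.3829.

0.383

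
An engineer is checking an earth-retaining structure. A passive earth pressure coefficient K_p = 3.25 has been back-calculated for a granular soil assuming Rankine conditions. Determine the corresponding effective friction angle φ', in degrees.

K_p = (1+sin φ)/(1−sin φ) ⇒ sin φ = (K_p − 1)/(K_p + 1) = 0.5294.
φ = arcsin(0.5294) = 31.97°.

32.0°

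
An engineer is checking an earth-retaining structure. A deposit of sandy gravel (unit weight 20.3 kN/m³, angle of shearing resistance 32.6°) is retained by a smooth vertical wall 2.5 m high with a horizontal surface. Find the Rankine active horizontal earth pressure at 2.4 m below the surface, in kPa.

K_a = (1 − sin φ)/(1 + sin φ) = 0.2997.
σ_h = K_a γ z = 0.2997 × 20.3 × 2.4 = 14.60 kPa.

14.6 kPa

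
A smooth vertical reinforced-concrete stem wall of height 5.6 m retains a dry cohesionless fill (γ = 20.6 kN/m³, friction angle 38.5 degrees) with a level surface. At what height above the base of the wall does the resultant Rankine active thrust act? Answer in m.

1.87 m

K_a = 0.2327.
The pressure distribution is triangular, so the resultant acts at H/3 above the base = 5.6/3 = 1.867 m.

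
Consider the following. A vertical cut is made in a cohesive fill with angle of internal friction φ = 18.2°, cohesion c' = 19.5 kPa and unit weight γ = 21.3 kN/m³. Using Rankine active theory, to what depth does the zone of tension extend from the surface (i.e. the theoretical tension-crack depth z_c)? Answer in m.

2.53 m

K_a = tan²(45° − 18.2°/2) = 0.5240; √K_a = 0.7239.
The active pressure is zero where K_a γ z = 2c√K_a, so z_c = 2c/(γ√K_a) = 2×19.5/(21.3×0.7239) = 2.529 m.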